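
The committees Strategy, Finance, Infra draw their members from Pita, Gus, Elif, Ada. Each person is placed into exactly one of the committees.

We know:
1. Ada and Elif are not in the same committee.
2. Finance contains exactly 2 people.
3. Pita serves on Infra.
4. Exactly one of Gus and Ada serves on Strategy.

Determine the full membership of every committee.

Strategy = {Ada}; Finance = {Elif, Gus}; Infra = {Pita}

From (3): Pita ∈ Infra.
Suppose Gus ∈ Strategy: no assignment then satisfies all the clues, so Gus ∉ Strategy.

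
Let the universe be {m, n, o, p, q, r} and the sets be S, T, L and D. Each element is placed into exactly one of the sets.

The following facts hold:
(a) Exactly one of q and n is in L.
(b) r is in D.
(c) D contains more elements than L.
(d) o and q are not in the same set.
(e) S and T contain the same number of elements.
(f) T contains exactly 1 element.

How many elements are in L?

1

From (b): r ∈ D.
Suppose m ∈ L: no assignment then satisfies all the clues, so m ∉ L.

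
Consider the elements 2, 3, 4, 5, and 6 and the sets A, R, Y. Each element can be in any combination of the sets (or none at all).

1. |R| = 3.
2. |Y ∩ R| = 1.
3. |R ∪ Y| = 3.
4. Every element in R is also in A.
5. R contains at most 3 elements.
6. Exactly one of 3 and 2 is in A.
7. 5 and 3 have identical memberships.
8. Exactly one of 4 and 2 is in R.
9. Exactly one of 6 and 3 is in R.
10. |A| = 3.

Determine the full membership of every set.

A = {3, 4, 5}; R = {3, 4, 5}; Y = {4}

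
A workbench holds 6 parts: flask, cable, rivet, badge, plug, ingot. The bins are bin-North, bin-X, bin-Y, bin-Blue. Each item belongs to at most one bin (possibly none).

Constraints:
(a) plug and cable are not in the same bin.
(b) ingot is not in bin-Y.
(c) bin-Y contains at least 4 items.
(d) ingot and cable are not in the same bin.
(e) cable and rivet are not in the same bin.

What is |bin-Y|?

4

From (b): ingot ∉ bin-Y.
Suppose flask ∈ bin-North: no assignment then satisfies all the clues, so flask ∉ bin-North.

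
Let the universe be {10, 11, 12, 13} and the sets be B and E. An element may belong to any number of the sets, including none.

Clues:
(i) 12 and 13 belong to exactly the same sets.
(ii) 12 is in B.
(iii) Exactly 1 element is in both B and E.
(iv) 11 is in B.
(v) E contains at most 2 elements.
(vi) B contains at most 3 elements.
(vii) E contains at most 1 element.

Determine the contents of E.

E = {11}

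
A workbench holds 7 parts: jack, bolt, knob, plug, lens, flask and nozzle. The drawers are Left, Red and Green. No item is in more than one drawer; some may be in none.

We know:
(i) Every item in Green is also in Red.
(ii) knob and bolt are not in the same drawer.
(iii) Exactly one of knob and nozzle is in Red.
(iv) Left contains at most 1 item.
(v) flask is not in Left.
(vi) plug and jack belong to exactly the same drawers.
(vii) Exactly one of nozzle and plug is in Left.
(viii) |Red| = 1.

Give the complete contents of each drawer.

Left = {nozzle}; Red = {knob}; Green = {}

From (v): flask ∉ Left.
Suppose jack ∈ Left: no assignment then satisfies all the clues, so jack ∉ Left.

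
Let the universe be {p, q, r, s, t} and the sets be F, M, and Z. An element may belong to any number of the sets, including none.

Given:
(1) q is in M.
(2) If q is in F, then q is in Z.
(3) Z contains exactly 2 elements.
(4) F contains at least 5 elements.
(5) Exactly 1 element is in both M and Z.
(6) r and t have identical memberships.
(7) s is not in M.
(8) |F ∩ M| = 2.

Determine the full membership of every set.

F = {p, q, r, s, t}; M = {p, q}; Z = {q, s}

From (1): q ∈ M.
From (7): s ∉ M.
(4): only 5 candidates remain for F, so all are in.
(2): q ∈ Z.
Suppose p ∉ M: no assignment then satisfies all the clues, so p ∈ M.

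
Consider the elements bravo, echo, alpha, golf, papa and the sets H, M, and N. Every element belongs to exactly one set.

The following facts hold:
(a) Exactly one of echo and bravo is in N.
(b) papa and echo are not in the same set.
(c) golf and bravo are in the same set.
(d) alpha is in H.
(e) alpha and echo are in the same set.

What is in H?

From (d): alpha ∈ H.
(e): echo matches alpha: echo ∈ H.
(a) (exactly one): bravo ∈ N.
(b): papa ∉ H.
(c): golf matches bravo: golf ∉ H.
(c): golf matches bravo: golf ∉ M.
(c): golf matches bravo: golf ∈ N.

H = {alpha, echo}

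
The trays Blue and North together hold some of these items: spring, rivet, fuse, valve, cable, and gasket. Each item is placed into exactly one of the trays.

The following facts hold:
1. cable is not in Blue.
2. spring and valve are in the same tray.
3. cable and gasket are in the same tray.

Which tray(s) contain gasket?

From (1): cable ∉ Blue.
(3): gasket matches cable: gasket ∉ Blue.
Only one tray left: cable ∈ North.
Only one tray left: gasket ∈ North.

gasket: North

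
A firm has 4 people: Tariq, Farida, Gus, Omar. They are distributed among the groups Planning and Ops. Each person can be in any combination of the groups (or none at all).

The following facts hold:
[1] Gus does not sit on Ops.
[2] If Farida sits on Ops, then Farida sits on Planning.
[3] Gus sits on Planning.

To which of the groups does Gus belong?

From (1): Gus ∉ Ops.
From (3): Gus ∈ Planning.

Gus: Planning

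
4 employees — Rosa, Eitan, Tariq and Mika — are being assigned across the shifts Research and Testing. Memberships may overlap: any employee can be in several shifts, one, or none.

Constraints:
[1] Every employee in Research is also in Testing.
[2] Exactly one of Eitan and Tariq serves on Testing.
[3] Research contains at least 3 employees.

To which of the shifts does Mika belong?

Mika: Research, Testing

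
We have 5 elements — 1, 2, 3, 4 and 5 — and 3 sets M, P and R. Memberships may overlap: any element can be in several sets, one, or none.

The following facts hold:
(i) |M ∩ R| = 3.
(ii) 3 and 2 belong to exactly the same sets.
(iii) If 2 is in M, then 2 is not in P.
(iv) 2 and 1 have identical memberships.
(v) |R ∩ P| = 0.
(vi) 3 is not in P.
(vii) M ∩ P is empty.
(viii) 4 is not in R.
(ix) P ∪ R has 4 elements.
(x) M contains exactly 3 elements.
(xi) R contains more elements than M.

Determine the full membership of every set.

M = {1, 2, 3}; P = {}; R = {1, 2, 3, 5}

From (vi): 3 ∉ P.
From (viii): 4 ∉ R.
(ii): 2 matches 3: 2 ∉ P.
(iv): 1 matches 2: 1 ∉ P.
Suppose 1 ∉ M: no assignment then satisfies all the clues, so 1 ∈ M.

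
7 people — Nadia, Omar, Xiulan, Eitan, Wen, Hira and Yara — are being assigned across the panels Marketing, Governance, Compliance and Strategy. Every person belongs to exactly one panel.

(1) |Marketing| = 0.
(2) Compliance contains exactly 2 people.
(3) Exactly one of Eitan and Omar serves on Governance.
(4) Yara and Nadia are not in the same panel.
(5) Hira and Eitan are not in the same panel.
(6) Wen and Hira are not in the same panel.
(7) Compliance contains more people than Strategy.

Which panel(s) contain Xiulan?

Xiulan: Governance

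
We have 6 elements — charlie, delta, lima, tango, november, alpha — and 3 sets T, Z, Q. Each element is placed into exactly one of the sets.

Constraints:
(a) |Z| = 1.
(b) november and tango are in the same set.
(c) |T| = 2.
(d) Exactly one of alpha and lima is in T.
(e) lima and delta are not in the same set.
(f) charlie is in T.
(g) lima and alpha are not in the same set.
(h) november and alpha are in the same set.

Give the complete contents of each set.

T = {charlie, lima}; Z = {delta}; Q = {alpha, november, tango}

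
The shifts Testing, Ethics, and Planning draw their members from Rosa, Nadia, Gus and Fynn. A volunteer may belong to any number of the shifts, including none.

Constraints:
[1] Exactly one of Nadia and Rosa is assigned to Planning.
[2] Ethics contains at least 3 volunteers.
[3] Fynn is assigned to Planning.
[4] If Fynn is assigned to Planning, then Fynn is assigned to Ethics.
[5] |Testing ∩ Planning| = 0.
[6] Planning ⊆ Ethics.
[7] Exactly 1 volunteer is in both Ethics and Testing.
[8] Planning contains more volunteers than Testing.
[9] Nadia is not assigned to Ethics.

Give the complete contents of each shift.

Testing = {Gus}; Ethics = {Fynn, Gus, Rosa}; Planning = {Fynn, Rosa}

From (3): Fynn ∈ Planning.
From (9): Nadia ∉ Ethics.
(2): only 3 candidates remain for Ethics, so all are in.
(6) contrapositive: Nadia ∉ Planning.
(1) (exactly one): Rosa ∈ Planning.
Suppose Rosa ∈ Testing: no assignment then satisfies all the clues, so Rosa ∉ Testing.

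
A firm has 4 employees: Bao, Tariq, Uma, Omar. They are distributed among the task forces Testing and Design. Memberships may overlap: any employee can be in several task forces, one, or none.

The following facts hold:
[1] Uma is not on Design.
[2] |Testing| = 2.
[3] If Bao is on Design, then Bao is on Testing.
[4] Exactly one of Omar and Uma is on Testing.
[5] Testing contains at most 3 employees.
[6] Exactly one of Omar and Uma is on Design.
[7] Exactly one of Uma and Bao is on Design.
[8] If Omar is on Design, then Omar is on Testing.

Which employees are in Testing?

From (1): Uma ∉ Design.
(6) (exactly one): Omar ∈ Design.
(7) (exactly one): Bao ∈ Design.
(8): Omar ∈ Testing.
(3): Bao ∈ Testing.
(4) (exactly one): Uma ∉ Testing.
(2): Testing already has 2, so the rest are out.

Testing = {Bao, Omar}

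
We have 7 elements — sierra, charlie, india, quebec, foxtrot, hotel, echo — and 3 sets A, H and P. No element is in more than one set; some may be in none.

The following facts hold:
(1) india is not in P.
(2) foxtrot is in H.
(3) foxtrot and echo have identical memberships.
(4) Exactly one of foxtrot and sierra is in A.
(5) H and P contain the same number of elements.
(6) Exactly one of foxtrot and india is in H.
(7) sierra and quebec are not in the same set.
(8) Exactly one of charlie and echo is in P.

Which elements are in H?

H = {echo, foxtrot}

From (1): india ∉ P.
From (2): foxtrot ∈ H.
(3): echo matches foxtrot: echo ∉ A.
(3): echo matches foxtrot: echo ∈ H.
(4) (exactly one): sierra ∈ A.
(6) (exactly one): india ∉ H.
(7): quebec ∉ A.
(8) (exactly one): charlie ∈ P.
Suppose quebec ∈ H: no assignment then satisfies all the clues, so quebec ∉ H.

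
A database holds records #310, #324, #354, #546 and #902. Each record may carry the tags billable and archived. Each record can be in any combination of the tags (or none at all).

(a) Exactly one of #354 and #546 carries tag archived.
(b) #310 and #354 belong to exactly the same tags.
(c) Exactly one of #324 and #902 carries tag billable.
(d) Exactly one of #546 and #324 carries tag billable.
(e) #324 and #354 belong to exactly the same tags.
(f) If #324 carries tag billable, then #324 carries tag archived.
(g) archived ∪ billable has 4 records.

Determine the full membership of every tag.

billable = {#310, #324, #354}; archived = {#310, #324, #354, #902}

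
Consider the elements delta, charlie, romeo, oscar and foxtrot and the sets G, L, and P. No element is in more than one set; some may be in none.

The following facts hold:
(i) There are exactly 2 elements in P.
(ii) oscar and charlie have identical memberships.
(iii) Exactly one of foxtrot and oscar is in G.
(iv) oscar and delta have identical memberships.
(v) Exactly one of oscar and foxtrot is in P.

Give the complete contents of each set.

G = {charlie, delta, oscar}; L = {}; P = {foxtrot, romeo}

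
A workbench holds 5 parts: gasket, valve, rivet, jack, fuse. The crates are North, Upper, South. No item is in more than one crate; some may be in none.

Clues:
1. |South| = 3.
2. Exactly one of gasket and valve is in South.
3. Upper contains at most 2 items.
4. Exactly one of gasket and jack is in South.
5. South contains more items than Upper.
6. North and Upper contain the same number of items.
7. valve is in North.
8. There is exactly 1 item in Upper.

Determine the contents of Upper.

From (7): valve ∈ North.
(2) (exactly one): gasket ∈ South.
(4) (exactly one): jack ∉ South.
(1): only 3 candidates remain for South, so all are in.
(8): only 1 candidates remain for Upper, so all are in.

Upper = {jack}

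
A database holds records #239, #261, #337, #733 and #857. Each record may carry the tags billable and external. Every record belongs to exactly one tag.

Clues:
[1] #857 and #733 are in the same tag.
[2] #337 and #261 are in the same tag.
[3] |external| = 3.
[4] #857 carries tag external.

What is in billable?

billable = {#261, #337}

From (4): #857 ∈ external.
(1): #733 matches #857: #733 ∉ billable.
(1): #733 matches #857: #733 ∈ external.
Suppose #239 ∈ billable: no assignment then satisfies all the clues, so #239 ∉ billable.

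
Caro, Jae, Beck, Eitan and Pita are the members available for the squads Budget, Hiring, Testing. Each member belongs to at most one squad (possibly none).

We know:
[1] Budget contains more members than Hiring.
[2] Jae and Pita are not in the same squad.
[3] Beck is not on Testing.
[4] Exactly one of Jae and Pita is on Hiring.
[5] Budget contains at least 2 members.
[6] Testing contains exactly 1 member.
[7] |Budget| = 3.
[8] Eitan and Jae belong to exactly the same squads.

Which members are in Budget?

Budget = {Beck, Eitan, Jae}

From (3): Beck ∉ Testing.
Suppose Caro ∈ Budget: no assignment then satisfies all the clues, so Caro ∉ Budget.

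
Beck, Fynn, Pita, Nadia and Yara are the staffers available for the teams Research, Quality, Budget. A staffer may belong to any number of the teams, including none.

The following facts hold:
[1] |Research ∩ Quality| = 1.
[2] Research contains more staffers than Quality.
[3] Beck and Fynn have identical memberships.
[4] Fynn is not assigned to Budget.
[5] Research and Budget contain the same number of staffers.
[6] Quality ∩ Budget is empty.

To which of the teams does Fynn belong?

Fynn: none

From (4): Fynn ∉ Budget.
(3): Beck matches Fynn: Beck ∉ Budget.
Suppose Fynn ∈ Research: no assignment then satisfies all the clues, so Fynn ∉ Research.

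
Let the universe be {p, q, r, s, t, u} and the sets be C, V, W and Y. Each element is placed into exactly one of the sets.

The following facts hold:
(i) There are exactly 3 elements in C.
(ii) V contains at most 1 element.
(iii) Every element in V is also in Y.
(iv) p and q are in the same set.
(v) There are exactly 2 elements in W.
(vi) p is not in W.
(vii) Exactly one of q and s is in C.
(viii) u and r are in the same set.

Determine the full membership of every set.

C = {p, q, t}; V = {}; W = {r, u}; Y = {s}

From (vi): p ∉ W.
(iv): q matches p: q ∉ W.
Suppose p ∉ C: no assignment then satisfies all the clues, so p ∈ C.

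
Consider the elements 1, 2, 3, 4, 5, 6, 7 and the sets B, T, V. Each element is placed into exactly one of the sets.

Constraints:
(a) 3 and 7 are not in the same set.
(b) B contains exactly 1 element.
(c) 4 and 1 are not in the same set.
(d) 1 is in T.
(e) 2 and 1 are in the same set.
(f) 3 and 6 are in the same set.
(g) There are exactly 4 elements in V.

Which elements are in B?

B = {7}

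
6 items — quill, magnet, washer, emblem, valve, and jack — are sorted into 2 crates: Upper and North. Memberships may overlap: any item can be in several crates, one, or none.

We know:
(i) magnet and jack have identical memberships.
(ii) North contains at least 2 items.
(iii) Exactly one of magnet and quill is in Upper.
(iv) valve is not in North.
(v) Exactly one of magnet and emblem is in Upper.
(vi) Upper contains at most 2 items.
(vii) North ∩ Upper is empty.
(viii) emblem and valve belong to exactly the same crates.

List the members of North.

North = {quill, washer}

From (iv): valve ∉ North.
(viii): emblem matches valve: emblem ∉ North.
Suppose quill ∉ North: no assignment then satisfies all the clues, so quill ∈ North.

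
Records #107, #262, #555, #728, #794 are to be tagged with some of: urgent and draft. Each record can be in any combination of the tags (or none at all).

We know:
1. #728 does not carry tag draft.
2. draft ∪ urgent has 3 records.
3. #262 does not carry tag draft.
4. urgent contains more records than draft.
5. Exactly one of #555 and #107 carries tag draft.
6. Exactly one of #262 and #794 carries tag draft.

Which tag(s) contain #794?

#794: draft, urgent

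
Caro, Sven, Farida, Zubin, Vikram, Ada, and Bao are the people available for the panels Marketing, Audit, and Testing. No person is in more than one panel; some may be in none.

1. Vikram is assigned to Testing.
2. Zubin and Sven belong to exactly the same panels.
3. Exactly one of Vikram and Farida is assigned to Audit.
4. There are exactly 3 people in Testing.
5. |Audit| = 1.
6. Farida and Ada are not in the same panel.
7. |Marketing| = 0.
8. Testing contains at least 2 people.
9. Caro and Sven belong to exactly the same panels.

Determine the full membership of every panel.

Marketing = {}; Audit = {Farida}; Testing = {Ada, Bao, Vikram}

From (1): Vikram ∈ Testing.
(3) (exactly one): Farida ∈ Audit.
(5): Audit already has 1, so the rest are out.
(7): Marketing already has 0, so the rest are out.
Suppose Caro ∈ Testing: no assignment then satisfies all the clues, so Caro ∉ Testing.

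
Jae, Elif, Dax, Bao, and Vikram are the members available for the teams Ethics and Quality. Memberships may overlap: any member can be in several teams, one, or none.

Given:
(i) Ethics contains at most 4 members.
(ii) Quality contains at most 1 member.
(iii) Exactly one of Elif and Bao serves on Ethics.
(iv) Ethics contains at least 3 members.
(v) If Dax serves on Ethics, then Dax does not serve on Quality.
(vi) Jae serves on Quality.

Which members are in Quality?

Quality = {Jae}

From (vi): Jae ∈ Quality.
(ii): Quality already has 1, so the rest are out.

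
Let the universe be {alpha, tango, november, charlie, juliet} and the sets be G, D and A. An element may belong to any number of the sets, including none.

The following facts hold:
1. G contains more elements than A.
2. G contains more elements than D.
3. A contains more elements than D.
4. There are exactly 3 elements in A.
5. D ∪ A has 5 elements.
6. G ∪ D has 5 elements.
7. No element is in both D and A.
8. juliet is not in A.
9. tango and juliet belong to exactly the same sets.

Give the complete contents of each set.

From (8): juliet ∉ A.
(9): tango matches juliet: tango ∉ A.
(4): only 3 candidates remain for A, so all are in.
(7) (disjoint): alpha ∉ D.
(7) (disjoint): november ∉ D.
(7) (disjoint): charlie ∉ D.
Suppose alpha ∉ G: no assignment then satisfies all the clues, so alpha ∈ G.

G = {alpha, charlie, juliet, november, tango}; D = {juliet, tango}; A = {alpha, charlie, november}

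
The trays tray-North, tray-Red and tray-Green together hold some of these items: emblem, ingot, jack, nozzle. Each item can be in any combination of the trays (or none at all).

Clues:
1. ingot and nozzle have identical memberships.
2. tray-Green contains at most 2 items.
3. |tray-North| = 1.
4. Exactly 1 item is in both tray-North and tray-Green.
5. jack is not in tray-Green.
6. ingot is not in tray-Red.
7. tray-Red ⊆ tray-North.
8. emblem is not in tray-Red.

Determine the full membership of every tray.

tray-North = {emblem}; tray-Red = {}; tray-Green = {emblem}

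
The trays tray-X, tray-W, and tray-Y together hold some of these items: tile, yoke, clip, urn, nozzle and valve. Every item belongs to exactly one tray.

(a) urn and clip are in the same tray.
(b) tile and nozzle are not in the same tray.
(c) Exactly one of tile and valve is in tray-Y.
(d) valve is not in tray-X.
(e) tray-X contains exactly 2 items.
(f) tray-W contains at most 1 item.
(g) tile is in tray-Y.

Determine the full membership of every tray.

tray-X = {nozzle, yoke}; tray-W = {valve}; tray-Y = {clip, tile, urn}

From (d): valve ∉ tray-X.
From (g): tile ∈ tray-Y.
(b): nozzle ∉ tray-Y.
(c) (exactly one): valve ∉ tray-Y.
Only one tray left: valve ∈ tray-W.
(f): tray-W already has 1, so the rest are out.
Only one tray left: nozzle ∈ tray-X.
Suppose yoke ∉ tray-X: no assignment then satisfies all the clues, so yoke ∈ tray-X.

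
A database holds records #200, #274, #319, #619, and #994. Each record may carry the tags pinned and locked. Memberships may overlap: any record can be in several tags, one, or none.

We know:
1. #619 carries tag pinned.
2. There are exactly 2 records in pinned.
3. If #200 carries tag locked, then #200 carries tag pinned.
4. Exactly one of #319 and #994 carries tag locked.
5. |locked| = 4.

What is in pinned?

From (1): #619 ∈ pinned.
Suppose #200 ∉ pinned: no assignment then satisfies all the clues, so #200 ∈ pinned.

pinned = {#200, #619}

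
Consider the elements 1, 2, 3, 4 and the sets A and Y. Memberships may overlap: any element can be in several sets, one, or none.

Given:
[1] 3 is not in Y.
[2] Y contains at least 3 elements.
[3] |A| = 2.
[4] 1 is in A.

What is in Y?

From (1): 3 ∉ Y.
From (4): 1 ∈ A.
(2): only 3 candidates remain for Y, so all are in.

Y = {1, 2, 4}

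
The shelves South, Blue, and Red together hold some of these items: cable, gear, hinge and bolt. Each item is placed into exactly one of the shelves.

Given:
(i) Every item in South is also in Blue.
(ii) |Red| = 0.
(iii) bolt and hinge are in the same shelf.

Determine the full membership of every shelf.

South = {}; Blue = {bolt, cable, gear, hinge}; Red = {}

(ii): Red already has 0, so the rest are out.
Suppose cable ∈ South: no assignment then satisfies all the clues, so cable ∉ South.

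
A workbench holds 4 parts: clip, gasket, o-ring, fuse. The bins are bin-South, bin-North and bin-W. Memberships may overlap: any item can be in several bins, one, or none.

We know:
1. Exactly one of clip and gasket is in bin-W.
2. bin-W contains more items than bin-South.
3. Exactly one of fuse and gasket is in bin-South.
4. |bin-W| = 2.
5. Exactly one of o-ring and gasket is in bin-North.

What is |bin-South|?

1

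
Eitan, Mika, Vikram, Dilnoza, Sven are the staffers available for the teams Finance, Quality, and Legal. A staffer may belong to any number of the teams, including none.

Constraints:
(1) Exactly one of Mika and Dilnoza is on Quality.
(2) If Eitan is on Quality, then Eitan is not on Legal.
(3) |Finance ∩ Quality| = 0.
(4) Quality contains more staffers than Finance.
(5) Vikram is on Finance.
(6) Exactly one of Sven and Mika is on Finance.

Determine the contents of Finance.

Finance = {Mika, Vikram}

From (5): Vikram ∈ Finance.
Suppose Eitan ∈ Finance: no assignment then satisfies all the clues, so Eitan ∉ Finance.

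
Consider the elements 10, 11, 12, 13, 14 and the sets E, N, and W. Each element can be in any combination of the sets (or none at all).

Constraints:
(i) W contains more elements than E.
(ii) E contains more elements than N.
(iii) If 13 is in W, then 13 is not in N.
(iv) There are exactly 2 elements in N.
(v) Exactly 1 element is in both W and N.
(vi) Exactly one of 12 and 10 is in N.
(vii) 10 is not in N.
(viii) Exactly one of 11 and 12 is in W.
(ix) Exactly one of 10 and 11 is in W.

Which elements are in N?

N = {11, 12}

From (vii): 10 ∉ N.
(vi) (exactly one): 12 ∈ N.
Suppose 11 ∉ N: no assignment then satisfies all the clues, so 11 ∈ N.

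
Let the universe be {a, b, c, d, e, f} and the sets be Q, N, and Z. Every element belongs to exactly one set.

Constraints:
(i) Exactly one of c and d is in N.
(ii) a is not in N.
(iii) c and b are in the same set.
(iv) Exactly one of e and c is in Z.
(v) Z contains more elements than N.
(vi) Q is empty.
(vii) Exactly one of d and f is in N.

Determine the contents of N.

N = {d, e}

From (ii): a ∉ N.
(vi): Q already has 0, so the rest are out.
Only one set left: a ∈ Z.
Suppose b ∈ N: no assignment then satisfies all the clues, so b ∉ N.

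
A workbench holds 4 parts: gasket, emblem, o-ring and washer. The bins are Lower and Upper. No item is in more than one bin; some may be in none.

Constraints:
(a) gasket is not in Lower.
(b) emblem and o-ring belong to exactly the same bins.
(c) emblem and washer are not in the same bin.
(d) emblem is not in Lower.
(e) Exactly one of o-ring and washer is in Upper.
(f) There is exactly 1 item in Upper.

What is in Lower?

From (a): gasket ∉ Lower.
From (d): emblem ∉ Lower.
(b): o-ring matches emblem: o-ring ∉ Lower.
Suppose washer ∈ Lower: no assignment then satisfies all the clues, so washer ∉ Lower.

Lower = {}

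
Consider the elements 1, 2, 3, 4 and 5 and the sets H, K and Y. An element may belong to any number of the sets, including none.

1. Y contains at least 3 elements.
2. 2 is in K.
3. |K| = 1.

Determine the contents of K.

K = {2}

From (2): 2 ∈ K.
(3): K already has 1, so the rest are out.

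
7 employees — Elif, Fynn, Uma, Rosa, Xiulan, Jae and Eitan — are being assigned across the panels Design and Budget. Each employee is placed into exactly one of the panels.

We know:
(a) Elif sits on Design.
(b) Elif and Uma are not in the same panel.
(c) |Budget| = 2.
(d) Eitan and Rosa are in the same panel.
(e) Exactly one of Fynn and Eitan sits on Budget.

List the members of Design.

Design = {Eitan, Elif, Jae, Rosa, Xiulan}

From (a): Elif ∈ Design.
(b): Uma ∉ Design.
Only one panel left: Uma ∈ Budget.
Suppose Fynn ∈ Design: no assignment then satisfies all the clues, so Fynn ∉ Design.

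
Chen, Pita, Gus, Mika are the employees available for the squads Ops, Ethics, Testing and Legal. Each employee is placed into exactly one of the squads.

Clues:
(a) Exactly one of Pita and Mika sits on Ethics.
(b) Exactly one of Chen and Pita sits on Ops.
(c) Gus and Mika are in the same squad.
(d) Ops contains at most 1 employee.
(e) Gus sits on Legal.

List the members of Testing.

Testing = {}

From (e): Gus ∈ Legal.
(c): Mika matches Gus: Mika ∉ Ops.
(c): Mika matches Gus: Mika ∉ Ethics.
(c): Mika matches Gus: Mika ∉ Testing.
(c): Mika matches Gus: Mika ∈ Legal.
(a) (exactly one): Pita ∈ Ethics.
(b) (exactly one): Chen ∈ Ops.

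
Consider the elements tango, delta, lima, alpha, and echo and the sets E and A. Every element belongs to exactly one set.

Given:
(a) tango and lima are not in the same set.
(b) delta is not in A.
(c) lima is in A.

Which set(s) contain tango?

tango: E

From (b): delta ∉ A.
From (c): lima ∈ A.
(a): tango ∉ A.
Only one set left: tango ∈ E.
Only one set left: delta ∈ E.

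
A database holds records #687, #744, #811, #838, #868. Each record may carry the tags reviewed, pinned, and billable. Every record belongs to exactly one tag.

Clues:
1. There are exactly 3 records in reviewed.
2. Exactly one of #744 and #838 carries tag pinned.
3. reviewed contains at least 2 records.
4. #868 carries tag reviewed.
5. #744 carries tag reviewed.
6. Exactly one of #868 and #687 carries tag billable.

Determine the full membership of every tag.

From (4): #868 ∈ reviewed.
From (5): #744 ∈ reviewed.
(2) (exactly one): #838 ∈ pinned.
(6) (exactly one): #687 ∈ billable.
(1): only 3 candidates remain for reviewed, so all are in.

reviewed = {#744, #811, #868}; pinned = {#838}; billable = {#687}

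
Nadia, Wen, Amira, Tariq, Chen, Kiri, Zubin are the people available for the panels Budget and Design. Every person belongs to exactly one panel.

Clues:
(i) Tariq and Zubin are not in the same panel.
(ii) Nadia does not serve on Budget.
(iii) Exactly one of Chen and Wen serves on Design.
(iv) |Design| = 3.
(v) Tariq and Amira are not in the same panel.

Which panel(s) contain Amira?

From (ii): Nadia ∉ Budget.
Only one panel left: Nadia ∈ Design.
Suppose Amira ∉ Budget: no assignment then satisfies all the clues, so Amira ∈ Budget.

Amira: Budget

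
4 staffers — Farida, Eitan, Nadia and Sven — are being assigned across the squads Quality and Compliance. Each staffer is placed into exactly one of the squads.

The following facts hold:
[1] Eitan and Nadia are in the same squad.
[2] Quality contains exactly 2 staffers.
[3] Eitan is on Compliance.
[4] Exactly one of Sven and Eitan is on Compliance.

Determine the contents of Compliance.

Compliance = {Eitan, Nadia}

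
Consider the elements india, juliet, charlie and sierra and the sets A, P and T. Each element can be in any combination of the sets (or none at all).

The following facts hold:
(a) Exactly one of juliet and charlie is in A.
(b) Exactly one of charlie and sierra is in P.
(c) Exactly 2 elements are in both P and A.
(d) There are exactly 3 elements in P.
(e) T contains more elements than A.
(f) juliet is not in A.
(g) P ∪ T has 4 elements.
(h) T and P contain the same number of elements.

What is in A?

A = {charlie, india}

From (f): juliet ∉ A.
(a) (exactly one): charlie ∈ A.
Suppose india ∉ A: no assignment then satisfies all the clues, so india ∈ A.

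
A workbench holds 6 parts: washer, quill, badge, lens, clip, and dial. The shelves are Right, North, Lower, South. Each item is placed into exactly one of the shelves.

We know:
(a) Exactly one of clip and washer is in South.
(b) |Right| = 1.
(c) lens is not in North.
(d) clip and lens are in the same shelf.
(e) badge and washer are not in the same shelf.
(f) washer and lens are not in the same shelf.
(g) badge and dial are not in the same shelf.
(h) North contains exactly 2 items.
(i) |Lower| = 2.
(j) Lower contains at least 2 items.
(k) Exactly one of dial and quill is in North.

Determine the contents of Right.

Right = {dial}

From (c): lens ∉ North.
(d): clip matches lens: clip ∉ North.
Suppose washer ∈ Right: no assignment then satisfies all the clues, so washer ∉ Right.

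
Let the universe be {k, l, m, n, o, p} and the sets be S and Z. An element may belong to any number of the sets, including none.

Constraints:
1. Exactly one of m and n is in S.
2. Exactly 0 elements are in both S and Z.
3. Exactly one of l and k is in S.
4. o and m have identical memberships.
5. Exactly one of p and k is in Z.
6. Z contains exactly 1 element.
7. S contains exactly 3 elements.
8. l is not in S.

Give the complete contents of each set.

S = {k, m, o}; Z = {p}

From (8): l ∉ S.
(3) (exactly one): k ∈ S.
Suppose k ∈ Z: no assignment then satisfies all the clues, so k ∉ Z.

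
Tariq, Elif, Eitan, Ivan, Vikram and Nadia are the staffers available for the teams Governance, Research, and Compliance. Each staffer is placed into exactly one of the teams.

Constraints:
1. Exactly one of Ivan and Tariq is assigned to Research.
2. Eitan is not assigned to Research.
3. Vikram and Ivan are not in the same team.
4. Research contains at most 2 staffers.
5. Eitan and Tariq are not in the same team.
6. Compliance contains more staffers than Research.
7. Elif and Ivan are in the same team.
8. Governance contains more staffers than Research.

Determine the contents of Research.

From (2): Eitan ∉ Research.
Suppose Tariq ∉ Research: no assignment then satisfies all the clues, so Tariq ∈ Research.

Research = {Tariq}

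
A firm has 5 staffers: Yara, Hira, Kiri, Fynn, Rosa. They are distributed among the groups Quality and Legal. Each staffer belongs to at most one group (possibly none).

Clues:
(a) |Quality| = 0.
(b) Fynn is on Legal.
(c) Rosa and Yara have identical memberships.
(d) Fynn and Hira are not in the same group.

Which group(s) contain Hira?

From (b): Fynn ∈ Legal.
(a): Quality already has 0, so the rest are out.
(d): Hira ∉ Legal.

Hira: none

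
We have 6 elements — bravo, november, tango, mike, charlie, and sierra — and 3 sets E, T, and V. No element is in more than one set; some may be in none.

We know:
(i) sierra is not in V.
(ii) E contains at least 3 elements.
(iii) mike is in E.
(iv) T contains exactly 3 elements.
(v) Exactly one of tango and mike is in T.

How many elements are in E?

3

From (i): sierra ∉ V.
From (iii): mike ∈ E.
(v) (exactly one): tango ∈ T.
Suppose bravo ∈ V: no assignment then satisfies all the clues, so bravo ∉ V.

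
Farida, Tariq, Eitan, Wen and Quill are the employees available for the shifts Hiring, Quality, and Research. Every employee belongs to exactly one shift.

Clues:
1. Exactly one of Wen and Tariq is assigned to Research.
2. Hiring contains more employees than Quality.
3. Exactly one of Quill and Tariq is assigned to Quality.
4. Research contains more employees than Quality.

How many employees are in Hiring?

2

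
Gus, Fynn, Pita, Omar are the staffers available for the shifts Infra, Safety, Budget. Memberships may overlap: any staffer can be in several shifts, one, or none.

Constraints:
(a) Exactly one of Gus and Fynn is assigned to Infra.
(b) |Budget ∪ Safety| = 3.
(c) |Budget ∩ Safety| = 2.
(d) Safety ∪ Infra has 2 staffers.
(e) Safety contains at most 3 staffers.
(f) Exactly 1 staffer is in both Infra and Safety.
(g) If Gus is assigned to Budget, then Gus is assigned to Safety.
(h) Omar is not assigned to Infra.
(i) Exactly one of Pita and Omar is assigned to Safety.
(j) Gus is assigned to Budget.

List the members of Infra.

Infra = {Gus}

From (h): Omar ∉ Infra.
From (j): Gus ∈ Budget.
(g): Gus ∈ Safety.
Suppose Gus ∉ Infra: no assignment then satisfies all the clues, so Gus ∈ Infra.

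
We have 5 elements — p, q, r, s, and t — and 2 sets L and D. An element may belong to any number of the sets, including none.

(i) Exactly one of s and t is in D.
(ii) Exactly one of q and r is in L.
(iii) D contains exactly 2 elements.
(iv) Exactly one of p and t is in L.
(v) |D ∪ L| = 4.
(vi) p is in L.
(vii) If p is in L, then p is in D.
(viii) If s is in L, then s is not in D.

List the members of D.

D = {p, t}

From (vi): p ∈ L.
(iv) (exactly one): t ∉ L.
(vii): p ∈ D.
Suppose q ∈ D: no assignment then satisfies all the clues, so q ∉ D.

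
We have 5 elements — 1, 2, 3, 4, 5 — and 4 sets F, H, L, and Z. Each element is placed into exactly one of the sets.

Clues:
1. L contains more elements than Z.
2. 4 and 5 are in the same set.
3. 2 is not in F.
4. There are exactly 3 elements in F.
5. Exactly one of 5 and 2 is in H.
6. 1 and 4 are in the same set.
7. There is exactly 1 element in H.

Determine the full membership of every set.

F = {1, 4, 5}; H = {2}; L = {3}; Z = {}

From (3): 2 ∉ F.
Suppose 1 ∉ F: no assignment then satisfies all the clues, so 1 ∈ F.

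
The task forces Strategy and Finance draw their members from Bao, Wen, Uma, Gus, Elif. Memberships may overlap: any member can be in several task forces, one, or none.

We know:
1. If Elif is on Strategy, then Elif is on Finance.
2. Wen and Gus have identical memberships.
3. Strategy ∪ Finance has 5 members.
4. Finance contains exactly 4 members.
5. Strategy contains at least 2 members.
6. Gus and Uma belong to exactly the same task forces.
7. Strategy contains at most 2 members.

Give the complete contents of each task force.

Strategy = {Bao, Elif}; Finance = {Elif, Gus, Uma, Wen}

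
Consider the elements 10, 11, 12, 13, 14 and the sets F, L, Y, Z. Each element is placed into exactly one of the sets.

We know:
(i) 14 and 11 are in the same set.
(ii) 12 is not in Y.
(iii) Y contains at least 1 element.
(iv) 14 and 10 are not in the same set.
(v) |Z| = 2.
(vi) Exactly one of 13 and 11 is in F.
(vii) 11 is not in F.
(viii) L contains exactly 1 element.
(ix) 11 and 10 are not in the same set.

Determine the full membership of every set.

F = {13}; L = {12}; Y = {10}; Z = {11, 14}

From (ii): 12 ∉ Y.
From (vii): 11 ∉ F.
(i): 14 matches 11: 14 ∉ F.
(vi) (exactly one): 13 ∈ F.
Suppose 10 ∈ F: no assignment then satisfies all the clues, so 10 ∉ F.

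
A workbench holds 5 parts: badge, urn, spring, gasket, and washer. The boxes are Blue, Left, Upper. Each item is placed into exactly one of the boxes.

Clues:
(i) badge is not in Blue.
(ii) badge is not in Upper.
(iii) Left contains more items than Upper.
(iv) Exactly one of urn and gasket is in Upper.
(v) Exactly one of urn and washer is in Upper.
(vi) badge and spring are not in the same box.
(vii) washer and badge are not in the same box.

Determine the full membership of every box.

From (i): badge ∉ Blue.
From (ii): badge ∉ Upper.
Only one box left: badge ∈ Left.
(vi): spring ∉ Left.
(vii): washer ∉ Left.
Suppose urn ∈ Blue: no assignment then satisfies all the clues, so urn ∉ Blue.

Blue = {spring, washer}; Left = {badge, gasket}; Upper = {urn}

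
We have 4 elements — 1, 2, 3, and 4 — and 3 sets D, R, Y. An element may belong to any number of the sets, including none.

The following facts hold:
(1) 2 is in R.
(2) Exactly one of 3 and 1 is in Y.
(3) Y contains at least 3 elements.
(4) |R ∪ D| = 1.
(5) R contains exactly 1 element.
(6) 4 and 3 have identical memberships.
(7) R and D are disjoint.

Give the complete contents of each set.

D = {}; R = {2}; Y = {2, 3, 4}

From (1): 2 ∈ R.
(5): R already has 1, so the rest are out.
(7) (disjoint): 2 ∉ D.
Suppose 1 ∈ D: no assignment then satisfies all the clues, so 1 ∉ D.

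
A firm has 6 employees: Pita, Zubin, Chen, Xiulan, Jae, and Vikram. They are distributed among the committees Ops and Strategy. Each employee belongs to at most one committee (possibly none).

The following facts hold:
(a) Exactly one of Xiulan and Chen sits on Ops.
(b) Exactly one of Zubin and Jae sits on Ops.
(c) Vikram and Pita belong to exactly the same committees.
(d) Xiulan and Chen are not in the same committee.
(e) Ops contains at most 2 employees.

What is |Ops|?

2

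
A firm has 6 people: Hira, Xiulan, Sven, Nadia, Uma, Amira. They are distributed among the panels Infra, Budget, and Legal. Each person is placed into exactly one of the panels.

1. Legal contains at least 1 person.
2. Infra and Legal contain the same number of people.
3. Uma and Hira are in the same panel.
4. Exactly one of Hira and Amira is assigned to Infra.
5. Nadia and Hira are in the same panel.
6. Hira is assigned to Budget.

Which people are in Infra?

Infra = {Amira}

From (6): Hira ∈ Budget.
(3): Uma matches Hira: Uma ∉ Infra.
(3): Uma matches Hira: Uma ∈ Budget.
(4) (exactly one): Amira ∈ Infra.
(5): Nadia matches Hira: Nadia ∉ Infra.
(5): Nadia matches Hira: Nadia ∈ Budget.
Suppose Xiulan ∈ Infra: no assignment then satisfies all the clues, so Xiulan ∉ Infra.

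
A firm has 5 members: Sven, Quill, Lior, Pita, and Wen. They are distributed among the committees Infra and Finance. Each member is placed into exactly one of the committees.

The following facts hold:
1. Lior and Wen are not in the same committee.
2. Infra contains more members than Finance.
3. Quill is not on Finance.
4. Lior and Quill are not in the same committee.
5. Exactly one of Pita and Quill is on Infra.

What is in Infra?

Infra = {Quill, Sven, Wen}

From (3): Quill ∉ Finance.
Only one committee left: Quill ∈ Infra.
(4): Lior ∉ Infra.
(5) (exactly one): Pita ∉ Infra.
Only one committee left: Lior ∈ Finance.
Only one committee left: Pita ∈ Finance.
(1): Wen ∉ Finance.
Only one committee left: Wen ∈ Infra.
Suppose Sven ∉ Infra: no assignment then satisfies all the clues, so Sven ∈ Infra.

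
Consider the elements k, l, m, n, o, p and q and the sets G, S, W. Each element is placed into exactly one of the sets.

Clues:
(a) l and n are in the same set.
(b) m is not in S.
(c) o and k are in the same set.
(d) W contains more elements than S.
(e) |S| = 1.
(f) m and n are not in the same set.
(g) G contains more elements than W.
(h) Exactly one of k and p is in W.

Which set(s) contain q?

q: S

From (b): m ∉ S.
Suppose q ∈ G: no assignment then satisfies all the clues, so q ∉ G.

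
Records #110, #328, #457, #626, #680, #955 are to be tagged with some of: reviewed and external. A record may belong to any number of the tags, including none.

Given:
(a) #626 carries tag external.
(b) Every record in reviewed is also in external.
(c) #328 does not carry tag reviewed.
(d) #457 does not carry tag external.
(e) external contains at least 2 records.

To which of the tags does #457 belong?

#457: none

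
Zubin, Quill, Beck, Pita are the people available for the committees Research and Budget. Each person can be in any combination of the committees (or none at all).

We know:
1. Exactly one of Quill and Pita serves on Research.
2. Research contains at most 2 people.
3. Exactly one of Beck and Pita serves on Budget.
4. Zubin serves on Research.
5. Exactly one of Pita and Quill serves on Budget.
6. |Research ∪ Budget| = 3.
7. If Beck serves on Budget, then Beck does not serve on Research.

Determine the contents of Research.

Research = {Quill, Zubin}

From (4): Zubin ∈ Research.
Suppose Quill ∉ Research: no assignment then satisfies all the clues, so Quill ∈ Research.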